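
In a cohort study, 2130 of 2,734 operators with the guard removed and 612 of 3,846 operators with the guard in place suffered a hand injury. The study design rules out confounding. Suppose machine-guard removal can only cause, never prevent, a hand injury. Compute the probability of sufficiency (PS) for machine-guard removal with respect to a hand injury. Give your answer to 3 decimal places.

p₁ = P(outcome | exposed) = 2130/2734 = 0.77908
p₀ = P(outcome | unexposed) = 612/3846 = 0.15913
Under exogeneity and monotonicity, PS = (p₁ − p₀) / (1 − p₀).
PS = (0.77908 − 0.15913) / (1 − 0.15913) = 0.61995 / 0.84087 ≈ 0.7373

PS ≈ 0.737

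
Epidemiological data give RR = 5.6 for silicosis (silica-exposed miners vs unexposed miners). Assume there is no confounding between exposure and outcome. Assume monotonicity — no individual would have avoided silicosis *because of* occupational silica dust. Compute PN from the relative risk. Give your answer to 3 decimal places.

PN ≈ 0.821

Under exogeneity and monotonicity, PN = (RR − 1) / RR = 1 − 1/RR.
PN = (5.6 − 1) / 5.6 = 4.6 / 5.6 ≈ 0.8214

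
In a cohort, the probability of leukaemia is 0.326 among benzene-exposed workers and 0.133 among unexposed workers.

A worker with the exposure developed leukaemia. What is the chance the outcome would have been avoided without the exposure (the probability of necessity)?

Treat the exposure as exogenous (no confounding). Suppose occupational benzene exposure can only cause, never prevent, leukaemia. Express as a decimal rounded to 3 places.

Let p₁ = 0.326, p₀ = 0.133.
Under exogeneity and monotonicity, PN = (p₁ − p₀) / p₁.
PN = (0.326 − 0.133) / 0.326 = 0.193 / 0.326 ≈ 0.5920

PN ≈ 0.592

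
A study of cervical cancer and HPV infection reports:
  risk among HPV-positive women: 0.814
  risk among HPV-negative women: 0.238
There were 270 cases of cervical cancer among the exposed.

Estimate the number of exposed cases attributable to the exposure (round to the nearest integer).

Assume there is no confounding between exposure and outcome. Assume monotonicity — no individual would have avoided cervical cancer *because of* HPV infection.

Let p₁ = 0.814, p₀ = 0.238.
PN = (p₁ − p₀)/p₁ = (0.814 − 0.238) / 0.814 ≈ 0.70762.
Attributable cases ≈ PN × (exposed cases) = 0.70762 × 270 ≈ 191.06.

about 191 cases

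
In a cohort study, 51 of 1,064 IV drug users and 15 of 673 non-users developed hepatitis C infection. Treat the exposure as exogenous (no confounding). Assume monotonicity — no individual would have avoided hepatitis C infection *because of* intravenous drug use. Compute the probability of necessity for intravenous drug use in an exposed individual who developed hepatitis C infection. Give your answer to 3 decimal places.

PN ≈ 0.535

p₁ = P(outcome | exposed) = 51/1064 = 0.047932
p₀ = P(outcome | unexposed) = 15/673 = 0.022288
Under exogeneity and monotonicity, PN = (p₁ − p₀) / p₁.
PN = (0.047932 − 0.022288) / 0.047932 = 0.025644 / 0.047932 ≈ 0.5350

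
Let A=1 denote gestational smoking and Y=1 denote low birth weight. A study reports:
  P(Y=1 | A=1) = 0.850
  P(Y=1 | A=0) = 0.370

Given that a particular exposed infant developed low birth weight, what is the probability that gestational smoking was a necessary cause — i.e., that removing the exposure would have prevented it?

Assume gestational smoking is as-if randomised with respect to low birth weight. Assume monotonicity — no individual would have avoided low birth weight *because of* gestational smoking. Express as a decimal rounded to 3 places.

Let p₁ = 0.85, p₀ = 0.37.
Under exogeneity and monotonicity, PN = (p₁ − p₀) / p₁.
PN = (0.85 − 0.37) / 0.85 = 0.48 / 0.85 ≈ 0.5647

PN ≈ 0.565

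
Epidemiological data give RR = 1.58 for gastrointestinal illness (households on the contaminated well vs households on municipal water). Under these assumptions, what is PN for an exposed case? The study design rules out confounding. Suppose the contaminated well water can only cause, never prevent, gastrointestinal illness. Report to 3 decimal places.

PN ≈ 0.367

Under exogeneity and monotonicity, PN = (RR − 1) / RR = 1 − 1/RR.
PN = (1.58 − 1) / 1.58 = 0.58 / 1.58 ≈ 0.3671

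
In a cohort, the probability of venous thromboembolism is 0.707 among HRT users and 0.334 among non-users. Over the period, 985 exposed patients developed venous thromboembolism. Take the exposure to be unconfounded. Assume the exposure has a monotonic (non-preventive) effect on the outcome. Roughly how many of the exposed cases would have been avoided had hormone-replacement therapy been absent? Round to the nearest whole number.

Let p₁ = 0.707, p₀ = 0.334.
PN = (p₁ − p₀)/p₁ = (0.707 − 0.334) / 0.707 ≈ 0.52758.
Attributable cases ≈ PN × (exposed cases) = 0.52758 × 985 ≈ 519.67.

about 520 cases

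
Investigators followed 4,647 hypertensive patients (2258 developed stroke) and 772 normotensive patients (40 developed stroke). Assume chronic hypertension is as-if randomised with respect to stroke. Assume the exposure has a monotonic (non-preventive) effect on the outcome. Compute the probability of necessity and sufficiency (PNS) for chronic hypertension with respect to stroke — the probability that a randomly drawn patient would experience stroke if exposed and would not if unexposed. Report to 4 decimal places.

PNS ≈ 0.4341

p₁ = P(outcome | exposed) = 2258/4647 = 0.4859
p₀ = P(outcome | unexposed) = 40/772 = 0.051813
Under exogeneity and monotonicity, PNS = p₁ − p₀.
PNS = 0.4859 − 0.051813 = 0.43409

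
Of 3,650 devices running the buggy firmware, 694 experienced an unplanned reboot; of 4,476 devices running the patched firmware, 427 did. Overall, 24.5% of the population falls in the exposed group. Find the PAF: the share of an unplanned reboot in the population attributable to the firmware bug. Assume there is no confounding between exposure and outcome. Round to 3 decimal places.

PAF ≈ 0.196

p₁ = P(outcome | exposed) = 694/3650 = 0.19014
p₀ = P(outcome | unexposed) = 427/4476 = 0.095398
Overall risk P(Y=1) = π·p₁ + (1−π)·p₀ = 0.245×0.19014 + 0.755×0.095398 = 0.11861.
Under exogeneity, PAF = [P(Y=1) − p₀] / P(Y=1).
PAF = (0.11861 − 0.095398) / 0.11861 ≈ 0.1957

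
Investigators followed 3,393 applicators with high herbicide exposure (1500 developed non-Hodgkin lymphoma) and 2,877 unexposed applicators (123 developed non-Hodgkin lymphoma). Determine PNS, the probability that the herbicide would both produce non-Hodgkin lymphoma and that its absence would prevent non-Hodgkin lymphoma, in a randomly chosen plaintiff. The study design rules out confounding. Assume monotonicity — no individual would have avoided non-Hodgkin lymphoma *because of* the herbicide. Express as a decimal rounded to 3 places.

p₁ = P(outcome | exposed) = 1500/3393 = 0.44209
p₀ = P(outcome | unexposed) = 123/2877 = 0.042753
Under exogeneity and monotonicity, PNS = p₁ − p₀.
PNS = 0.44209 − 0.042753 = 0.39933

PNS ≈ 0.399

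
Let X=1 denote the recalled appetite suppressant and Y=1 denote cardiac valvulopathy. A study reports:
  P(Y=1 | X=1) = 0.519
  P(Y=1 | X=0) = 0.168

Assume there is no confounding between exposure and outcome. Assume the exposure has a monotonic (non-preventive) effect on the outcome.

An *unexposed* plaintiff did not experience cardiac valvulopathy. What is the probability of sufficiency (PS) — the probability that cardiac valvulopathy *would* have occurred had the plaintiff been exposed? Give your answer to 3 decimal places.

Let p₁ = 0.519, p₀ = 0.168.
Under exogeneity and monotonicity, PS = (p₁ − p₀) / (1 − p₀).
PS = (0.519 − 0.168) / (1 − 0.168) = 0.351 / 0.832 ≈ 0.4219

PS ≈ 0.422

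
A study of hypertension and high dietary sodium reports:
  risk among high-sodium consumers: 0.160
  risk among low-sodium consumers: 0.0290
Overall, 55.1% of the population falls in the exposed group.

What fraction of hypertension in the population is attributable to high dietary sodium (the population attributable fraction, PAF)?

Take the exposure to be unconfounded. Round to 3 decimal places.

Let p₁ = 0.16, p₀ = 0.029.
Overall risk P(Y=1) = π·p₁ + (1−π)·p₀ = 0.551×0.16 + 0.449×0.029 = 0.10118.
Under exogeneity, PAF = [P(Y=1) − p₀] / P(Y=1).
PAF = (0.10118 − 0.029) / 0.10118 ≈ 0.7134

PAF ≈ 0.713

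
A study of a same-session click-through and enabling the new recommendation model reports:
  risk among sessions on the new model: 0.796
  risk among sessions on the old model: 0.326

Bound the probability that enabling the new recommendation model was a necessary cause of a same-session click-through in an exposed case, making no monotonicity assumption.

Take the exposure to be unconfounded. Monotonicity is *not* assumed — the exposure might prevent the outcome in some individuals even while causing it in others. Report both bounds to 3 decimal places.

0.590 ≤ PN ≤ 0.847

Let p₁ = 0.796, p₀ = 0.326.
Under exogeneity alone the bounds on PN are max{0,(p₁−p₀)/p₁} ≤ PN ≤ min{1,(1−p₀)/p₁}.
  lower = (p₁ − p₀)/p₁ = 0.47 / 0.796 ≈ 0.5905
  upper = min{1, (1 − p₀)/p₁} = 0.674 / 0.796 ≈ 0.8467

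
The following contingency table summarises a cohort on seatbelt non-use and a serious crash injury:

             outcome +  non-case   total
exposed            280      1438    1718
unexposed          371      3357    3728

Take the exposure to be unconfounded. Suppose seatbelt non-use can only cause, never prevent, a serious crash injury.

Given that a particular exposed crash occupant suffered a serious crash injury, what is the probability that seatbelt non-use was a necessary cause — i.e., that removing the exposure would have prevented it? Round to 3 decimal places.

PN ≈ 0.389

p₁ = P(outcome | exposed) = 280/1718 = 0.16298
p₀ = P(outcome | unexposed) = 371/3728 = 0.099517
Under exogeneity and monotonicity, PN = (p₁ − p₀) / p₁.
PN = (0.16298 − 0.099517) / 0.16298 = 0.063463 / 0.16298 ≈ 0.3894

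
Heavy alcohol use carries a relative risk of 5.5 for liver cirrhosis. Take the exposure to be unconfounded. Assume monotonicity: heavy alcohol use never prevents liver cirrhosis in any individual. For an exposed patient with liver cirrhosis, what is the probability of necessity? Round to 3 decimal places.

Under exogeneity and monotonicity, PN = (RR − 1) / RR = 1 − 1/RR.
PN = (5.5 − 1) / 5.5 = 4.5 / 5.5 ≈ 0.8182

PN ≈ 0.818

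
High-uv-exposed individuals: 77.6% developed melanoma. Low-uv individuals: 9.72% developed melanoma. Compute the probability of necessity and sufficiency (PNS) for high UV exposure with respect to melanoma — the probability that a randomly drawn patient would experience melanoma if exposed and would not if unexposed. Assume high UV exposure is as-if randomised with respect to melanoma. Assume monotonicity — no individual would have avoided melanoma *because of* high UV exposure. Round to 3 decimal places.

PNS ≈ 0.679

p₁ = 0.776, p₀ = 0.0972.
Under exogeneity and monotonicity, PNS = p₁ − p₀.
PNS = 0.776 − 0.0972 = 0.6788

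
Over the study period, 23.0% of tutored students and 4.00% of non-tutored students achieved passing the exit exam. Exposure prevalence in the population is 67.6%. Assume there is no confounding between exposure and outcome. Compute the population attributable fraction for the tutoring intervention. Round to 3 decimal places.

PAF ≈ 0.763

p₁ = 0.23, p₀ = 0.04.
Overall risk P(Y=1) = π·p₁ + (1−π)·p₀ = 0.676×0.23 + 0.324×0.04 = 0.16844.
Under exogeneity, PAF = [P(Y=1) − p₀] / P(Y=1).
PAF = (0.16844 − 0.04) / 0.16844 ≈ 0.7625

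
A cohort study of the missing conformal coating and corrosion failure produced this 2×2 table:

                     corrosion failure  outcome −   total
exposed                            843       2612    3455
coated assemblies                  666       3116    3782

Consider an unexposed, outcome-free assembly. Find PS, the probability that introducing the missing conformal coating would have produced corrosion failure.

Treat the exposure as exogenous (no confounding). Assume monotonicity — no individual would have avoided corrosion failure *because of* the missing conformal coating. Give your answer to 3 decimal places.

PS ≈ 0.082

p₁ = P(outcome | exposed) = 843/3455 = 0.24399
p₀ = P(outcome | unexposed) = 666/3782 = 0.1761
Under exogeneity and monotonicity, PS = (p₁ − p₀) / (1 − p₀).
PS = (0.24399 − 0.1761) / (1 − 0.1761) = 0.067897 / 0.8239 ≈ 0.0824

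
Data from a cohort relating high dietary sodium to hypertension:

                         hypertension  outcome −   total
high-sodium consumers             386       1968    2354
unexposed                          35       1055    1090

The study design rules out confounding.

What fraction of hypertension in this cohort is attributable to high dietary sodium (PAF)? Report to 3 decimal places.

PAF ≈ 0.737

p₁ = P(outcome | exposed) = 386/2354 = 0.16398
p₀ = P(outcome | unexposed) = 35/1090 = 0.03211
Exposure prevalence π = 2354/3444 = 0.68351; overall risk P(Y=1) = 0.12224.
Under exogeneity, PAF = [P(Y=1) − p₀]/P(Y=1).
PAF = (0.12224 − 0.03211) / 0.12224 ≈ 0.7373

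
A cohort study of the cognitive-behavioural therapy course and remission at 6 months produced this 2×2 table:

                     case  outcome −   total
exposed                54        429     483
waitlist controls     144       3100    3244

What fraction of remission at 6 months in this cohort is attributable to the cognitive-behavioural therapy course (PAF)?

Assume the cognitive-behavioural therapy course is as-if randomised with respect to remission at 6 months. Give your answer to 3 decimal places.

PAF ≈ 0.164

p₁ = P(outcome | exposed) = 54/483 = 0.1118
p₀ = P(outcome | unexposed) = 144/3244 = 0.04439
Exposure prevalence π = 483/3727 = 0.12959; overall risk P(Y=1) = 0.053126.
Under exogeneity, PAF = [P(Y=1) − p₀]/P(Y=1).
PAF = (0.053126 − 0.04439) / 0.053126 ≈ 0.1644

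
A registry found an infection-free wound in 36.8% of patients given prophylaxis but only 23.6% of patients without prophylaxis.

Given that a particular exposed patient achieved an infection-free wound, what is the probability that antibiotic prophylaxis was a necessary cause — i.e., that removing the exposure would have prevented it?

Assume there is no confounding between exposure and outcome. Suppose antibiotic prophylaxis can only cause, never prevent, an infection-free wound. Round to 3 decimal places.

PN ≈ 0.359

p₁ = 0.368, p₀ = 0.236.
Under exogeneity and monotonicity, PN = (p₁ − p₀) / p₁.
PN = (0.368 − 0.236) / 0.368 = 0.132 / 0.368 ≈ 0.3587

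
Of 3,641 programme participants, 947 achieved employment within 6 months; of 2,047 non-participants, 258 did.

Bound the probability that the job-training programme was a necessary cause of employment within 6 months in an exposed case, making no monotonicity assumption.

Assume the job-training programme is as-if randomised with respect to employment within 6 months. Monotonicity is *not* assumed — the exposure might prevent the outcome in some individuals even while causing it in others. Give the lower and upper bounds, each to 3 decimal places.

p₁ = P(outcome | exposed) = 947/3641 = 0.26009
p₀ = P(outcome | unexposed) = 258/2047 = 0.12604
Under exogeneity alone the bounds on PN are max{0,(p₁−p₀)/p₁} ≤ PN ≤ min{1,(1−p₀)/p₁}.
  lower = (p₁ − p₀)/p₁ = 0.13406 / 0.26009 ≈ 0.5154
  upper = min{1, (1 − p₀)/p₁} = 0.87396 / 0.26009 ≈ 3.3602 → capped at 1

0.515 ≤ PN ≤ 1.000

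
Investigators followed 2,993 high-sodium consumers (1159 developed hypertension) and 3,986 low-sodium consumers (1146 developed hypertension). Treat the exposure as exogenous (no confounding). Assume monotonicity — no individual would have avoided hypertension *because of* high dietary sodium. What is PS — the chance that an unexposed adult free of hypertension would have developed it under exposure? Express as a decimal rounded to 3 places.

PS ≈ 0.140

p₁ = P(outcome | exposed) = 1159/2993 = 0.38724
p₀ = P(outcome | unexposed) = 1146/3986 = 0.28751
Under exogeneity and monotonicity, PS = (p₁ − p₀) / (1 − p₀).
PS = (0.38724 − 0.28751) / (1 − 0.28751) = 0.099731 / 0.71249 ≈ 0.1400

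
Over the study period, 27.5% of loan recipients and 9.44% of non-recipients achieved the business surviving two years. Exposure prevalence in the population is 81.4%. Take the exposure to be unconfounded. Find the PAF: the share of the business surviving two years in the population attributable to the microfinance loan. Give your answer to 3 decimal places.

PAF ≈ 0.609

p₁ = 0.275, p₀ = 0.0944.
Overall risk P(Y=1) = π·p₁ + (1−π)·p₀ = 0.814×0.275 + 0.186×0.0944 = 0.24141.
Under exogeneity, PAF = [P(Y=1) − p₀] / P(Y=1).
PAF = (0.24141 − 0.0944) / 0.24141 ≈ 0.6090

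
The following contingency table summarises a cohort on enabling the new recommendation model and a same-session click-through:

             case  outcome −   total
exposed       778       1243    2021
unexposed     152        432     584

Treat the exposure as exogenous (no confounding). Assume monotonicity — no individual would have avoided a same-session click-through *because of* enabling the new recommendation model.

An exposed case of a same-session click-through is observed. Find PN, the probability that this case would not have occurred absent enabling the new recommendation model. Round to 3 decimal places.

p₁ = P(outcome | exposed) = 778/2021 = 0.38496
p₀ = P(outcome | unexposed) = 152/584 = 0.26027
Under exogeneity and monotonicity, PN = (p₁ − p₀) / p₁.
PN = (0.38496 − 0.26027) / 0.38496 = 0.12468 / 0.38496 ≈ 0.3239

PN ≈ 0.324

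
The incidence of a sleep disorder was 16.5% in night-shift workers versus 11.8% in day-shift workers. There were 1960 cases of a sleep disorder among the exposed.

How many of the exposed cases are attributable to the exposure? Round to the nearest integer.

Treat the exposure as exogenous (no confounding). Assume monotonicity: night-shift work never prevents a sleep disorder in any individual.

p₁ = 0.165, p₀ = 0.118.
PN = (p₁ − p₀)/p₁ = (0.165 − 0.118) / 0.165 ≈ 0.28485.
Attributable cases ≈ PN × (exposed cases) = 0.28485 × 1960 ≈ 558.30.

about 558 cases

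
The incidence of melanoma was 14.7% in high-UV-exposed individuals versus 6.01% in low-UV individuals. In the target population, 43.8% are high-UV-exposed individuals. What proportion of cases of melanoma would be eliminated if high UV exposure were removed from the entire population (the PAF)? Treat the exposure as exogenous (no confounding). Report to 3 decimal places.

PAF ≈ 0.388

p₁ = 0.147, p₀ = 0.0601.
Overall risk P(Y=1) = π·p₁ + (1−π)·p₀ = 0.438×0.147 + 0.562×0.0601 = 0.098162.
Under exogeneity, PAF = [P(Y=1) − p₀] / P(Y=1).
PAF = (0.098162 − 0.0601) / 0.098162 ≈ 0.3877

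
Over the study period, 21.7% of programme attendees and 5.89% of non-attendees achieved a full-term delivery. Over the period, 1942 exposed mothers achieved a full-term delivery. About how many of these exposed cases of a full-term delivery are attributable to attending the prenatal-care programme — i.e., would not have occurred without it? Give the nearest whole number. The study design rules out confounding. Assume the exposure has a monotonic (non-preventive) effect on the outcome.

p₁ = 0.217, p₀ = 0.0589.
PN = (p₁ − p₀)/p₁ = (0.217 − 0.0589) / 0.217 ≈ 0.72857.
Attributable cases ≈ PN × (exposed cases) = 0.72857 × 1942 ≈ 1414.89.

about 1415 cases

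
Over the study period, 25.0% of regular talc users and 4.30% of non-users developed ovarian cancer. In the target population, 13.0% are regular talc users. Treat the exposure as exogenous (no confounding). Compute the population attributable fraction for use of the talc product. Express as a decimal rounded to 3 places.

PAF ≈ 0.385

p₁ = 0.25, p₀ = 0.043.
Overall risk P(Y=1) = π·p₁ + (1−π)·p₀ = 0.13×0.25 + 0.87×0.043 = 0.06991.
Under exogeneity, PAF = [P(Y=1) − p₀] / P(Y=1).
PAF = (0.06991 − 0.043) / 0.06991 ≈ 0.3849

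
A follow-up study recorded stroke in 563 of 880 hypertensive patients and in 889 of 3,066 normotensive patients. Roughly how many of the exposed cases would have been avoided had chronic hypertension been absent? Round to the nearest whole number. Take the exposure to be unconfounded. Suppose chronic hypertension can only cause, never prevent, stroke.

about 308 cases

p₁ = P(outcome | exposed) = 563/880 = 0.63977
p₀ = P(outcome | unexposed) = 889/3066 = 0.28995
PN = (p₁ − p₀)/p₁ = (0.63977 − 0.28995) / 0.63977 ≈ 0.54679.
Attributable cases ≈ PN × (exposed cases) = 0.54679 × 563 ≈ 307.84.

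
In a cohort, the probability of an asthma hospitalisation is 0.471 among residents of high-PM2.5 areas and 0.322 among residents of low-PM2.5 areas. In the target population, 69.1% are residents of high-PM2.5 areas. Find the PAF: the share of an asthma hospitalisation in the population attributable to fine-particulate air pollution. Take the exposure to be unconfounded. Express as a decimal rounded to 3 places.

Let p₁ = 0.471, p₀ = 0.322.
Overall risk P(Y=1) = π·p₁ + (1−π)·p₀ = 0.691×0.471 + 0.309×0.322 = 0.42496.
Under exogeneity, PAF = [P(Y=1) − p₀] / P(Y=1).
PAF = (0.42496 − 0.322) / 0.42496 ≈ 0.2423

PAF ≈ 0.242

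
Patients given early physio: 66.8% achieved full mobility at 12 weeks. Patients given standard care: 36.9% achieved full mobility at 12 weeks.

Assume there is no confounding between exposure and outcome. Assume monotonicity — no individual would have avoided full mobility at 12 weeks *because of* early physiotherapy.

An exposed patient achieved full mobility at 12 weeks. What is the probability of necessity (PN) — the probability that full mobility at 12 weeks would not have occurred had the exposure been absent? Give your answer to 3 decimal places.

PN ≈ 0.448

p₁ = 0.668, p₀ = 0.369.
Under exogeneity and monotonicity, PN = (p₁ − p₀) / p₁.
PN = (0.668 − 0.369) / 0.668 = 0.299 / 0.668 ≈ 0.4476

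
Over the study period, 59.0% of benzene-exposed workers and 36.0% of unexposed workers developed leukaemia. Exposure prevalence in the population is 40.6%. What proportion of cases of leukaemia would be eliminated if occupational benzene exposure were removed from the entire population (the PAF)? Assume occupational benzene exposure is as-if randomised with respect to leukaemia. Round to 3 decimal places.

p₁ = 0.59, p₀ = 0.36.
Overall risk P(Y=1) = π·p₁ + (1−π)·p₀ = 0.406×0.59 + 0.594×0.36 = 0.45338.
Under exogeneity, PAF = [P(Y=1) − p₀] / P(Y=1).
PAF = (0.45338 − 0.36) / 0.45338 ≈ 0.2060

PAF ≈ 0.206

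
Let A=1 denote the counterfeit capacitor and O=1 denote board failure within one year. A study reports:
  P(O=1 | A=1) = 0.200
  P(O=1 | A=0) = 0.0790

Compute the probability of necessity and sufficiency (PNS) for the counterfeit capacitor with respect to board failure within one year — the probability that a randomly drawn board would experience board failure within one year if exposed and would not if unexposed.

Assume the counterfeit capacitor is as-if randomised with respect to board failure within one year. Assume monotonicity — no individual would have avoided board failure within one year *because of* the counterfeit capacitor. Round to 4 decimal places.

Let p₁ = 0.2, p₀ = 0.079.
Under exogeneity and monotonicity, PNS = p₁ − p₀.
PNS = 0.2 − 0.079 = 0.121

PNS ≈ 0.1210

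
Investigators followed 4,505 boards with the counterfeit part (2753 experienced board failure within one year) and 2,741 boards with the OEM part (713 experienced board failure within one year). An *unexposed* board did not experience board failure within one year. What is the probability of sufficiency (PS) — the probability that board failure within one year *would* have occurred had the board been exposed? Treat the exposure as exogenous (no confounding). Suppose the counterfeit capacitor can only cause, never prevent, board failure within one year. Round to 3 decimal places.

PS ≈ 0.474

p₁ = P(outcome | exposed) = 2753/4505 = 0.6111
p₀ = P(outcome | unexposed) = 713/2741 = 0.26012
Under exogeneity and monotonicity, PS = (p₁ − p₀) / (1 − p₀).
PS = (0.6111 − 0.26012) / (1 − 0.26012) = 0.35097 / 0.73988 ≈ 0.4744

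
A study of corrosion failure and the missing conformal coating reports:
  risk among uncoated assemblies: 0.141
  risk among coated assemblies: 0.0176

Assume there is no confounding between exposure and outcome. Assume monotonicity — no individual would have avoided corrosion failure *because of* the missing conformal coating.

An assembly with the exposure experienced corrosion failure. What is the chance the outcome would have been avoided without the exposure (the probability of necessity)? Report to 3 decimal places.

Let p₁ = 0.141, p₀ = 0.0176.
Under exogeneity and monotonicity, PN = (p₁ − p₀) / p₁.
PN = (0.141 − 0.0176) / 0.141 = 0.1234 / 0.141 ≈ 0.8752

PN ≈ 0.875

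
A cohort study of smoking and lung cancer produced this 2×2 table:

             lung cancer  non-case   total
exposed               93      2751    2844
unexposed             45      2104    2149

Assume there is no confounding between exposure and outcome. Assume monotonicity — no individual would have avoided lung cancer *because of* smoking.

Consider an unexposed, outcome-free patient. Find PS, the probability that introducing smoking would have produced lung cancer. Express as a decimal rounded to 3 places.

p₁ = P(outcome | exposed) = 93/2844 = 0.0327
p₀ = P(outcome | unexposed) = 45/2149 = 0.02094
Under exogeneity and monotonicity, PS = (p₁ − p₀) / (1 − p₀).
PS = (0.0327 − 0.02094) / (1 − 0.02094) = 0.01176 / 0.97906 ≈ 0.0120

PS ≈ 0.012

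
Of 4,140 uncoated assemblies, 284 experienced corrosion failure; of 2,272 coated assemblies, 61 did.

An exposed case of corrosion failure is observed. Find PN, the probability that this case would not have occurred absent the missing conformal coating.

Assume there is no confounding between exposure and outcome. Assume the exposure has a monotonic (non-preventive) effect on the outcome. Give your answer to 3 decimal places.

p₁ = P(outcome | exposed) = 284/4140 = 0.068599
p₀ = P(outcome | unexposed) = 61/2272 = 0.026849
Under exogeneity and monotonicity, PN = (p₁ − p₀) / p₁.
PN = (0.068599 − 0.026849) / 0.068599 = 0.04175 / 0.068599 ≈ 0.6086

PN ≈ 0.609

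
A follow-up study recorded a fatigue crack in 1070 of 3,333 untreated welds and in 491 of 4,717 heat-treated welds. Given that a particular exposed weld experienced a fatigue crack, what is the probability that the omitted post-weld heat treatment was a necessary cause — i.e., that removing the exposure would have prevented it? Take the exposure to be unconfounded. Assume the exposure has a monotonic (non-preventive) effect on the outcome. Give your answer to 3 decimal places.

PN ≈ 0.676

p₁ = P(outcome | exposed) = 1070/3333 = 0.32103
p₀ = P(outcome | unexposed) = 491/4717 = 0.10409
Under exogeneity and monotonicity, PN = (p₁ − p₀) / p₁.
PN = (0.32103 − 0.10409) / 0.32103 = 0.21694 / 0.32103 ≈ 0.6758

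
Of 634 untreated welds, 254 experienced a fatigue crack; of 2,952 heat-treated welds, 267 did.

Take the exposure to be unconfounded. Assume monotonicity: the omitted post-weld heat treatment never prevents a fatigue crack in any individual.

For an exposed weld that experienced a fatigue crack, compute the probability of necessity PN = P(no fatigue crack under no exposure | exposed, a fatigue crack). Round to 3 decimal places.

p₁ = P(outcome | exposed) = 254/634 = 0.40063
p₀ = P(outcome | unexposed) = 267/2952 = 0.090447
Under exogeneity and monotonicity, PN = (p₁ − p₀) / p₁.
PN = (0.40063 − 0.090447) / 0.40063 = 0.31018 / 0.40063 ≈ 0.7742

PN ≈ 0.774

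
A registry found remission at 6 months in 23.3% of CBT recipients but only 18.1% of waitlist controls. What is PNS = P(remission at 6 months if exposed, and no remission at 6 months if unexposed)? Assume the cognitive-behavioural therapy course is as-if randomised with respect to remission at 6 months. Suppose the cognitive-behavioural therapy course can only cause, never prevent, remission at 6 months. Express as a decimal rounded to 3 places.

PNS ≈ 0.052

p₁ = 0.233, p₀ = 0.181.
Under exogeneity and monotonicity, PNS = p₁ − p₀.
PNS = 0.233 − 0.181 = 0.052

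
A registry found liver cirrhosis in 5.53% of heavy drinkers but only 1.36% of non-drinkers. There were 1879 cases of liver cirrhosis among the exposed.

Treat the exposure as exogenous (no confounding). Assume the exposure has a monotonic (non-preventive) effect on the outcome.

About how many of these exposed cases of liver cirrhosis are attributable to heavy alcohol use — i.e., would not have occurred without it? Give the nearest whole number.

about 1417 cases

p₁ = 0.0553, p₀ = 0.0136.
PN = (p₁ − p₀)/p₁ = (0.0553 − 0.0136) / 0.0553 ≈ 0.75407.
Attributable cases ≈ PN × (exposed cases) = 0.75407 × 1879 ≈ 1416.90.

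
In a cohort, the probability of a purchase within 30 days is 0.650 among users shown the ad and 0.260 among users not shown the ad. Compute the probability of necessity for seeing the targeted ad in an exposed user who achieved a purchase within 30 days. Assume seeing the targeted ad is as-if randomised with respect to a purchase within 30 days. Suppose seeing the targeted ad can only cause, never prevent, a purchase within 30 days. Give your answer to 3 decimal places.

PN ≈ 0.600

Let p₁ = 0.65, p₀ = 0.26.
Under exogeneity and monotonicity, PN = (p₁ − p₀) / p₁.
PN = (0.65 − 0.26) / 0.65 = 0.39 / 0.65 ≈ 0.6000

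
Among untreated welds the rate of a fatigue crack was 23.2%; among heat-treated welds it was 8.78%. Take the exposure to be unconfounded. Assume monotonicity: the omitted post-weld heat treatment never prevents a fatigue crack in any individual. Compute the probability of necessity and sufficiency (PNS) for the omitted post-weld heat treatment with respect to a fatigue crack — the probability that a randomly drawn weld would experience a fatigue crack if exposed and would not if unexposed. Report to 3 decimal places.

p₁ = 0.232, p₀ = 0.0878.
Under exogeneity and monotonicity, PNS = p₁ − p₀.
PNS = 0.232 − 0.0878 = 0.1442

PNS ≈ 0.144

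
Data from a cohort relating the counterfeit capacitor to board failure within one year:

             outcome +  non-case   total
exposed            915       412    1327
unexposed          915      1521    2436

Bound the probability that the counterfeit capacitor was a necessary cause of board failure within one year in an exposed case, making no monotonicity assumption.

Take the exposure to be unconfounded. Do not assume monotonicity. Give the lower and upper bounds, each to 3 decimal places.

p₁ = P(outcome | exposed) = 915/1327 = 0.68953
p₀ = P(outcome | unexposed) = 915/2436 = 0.37562
Under exogeneity alone the bounds on PN are max{0,(p₁−p₀)/p₁} ≤ PN ≤ min{1,(1−p₀)/p₁}.
  lower = (p₁ − p₀)/p₁ = 0.31391 / 0.68953 ≈ 0.4553
  upper = min{1, (1 − p₀)/p₁} = 0.62438 / 0.68953 ≈ 0.9055

0.455 ≤ PN ≤ 0.906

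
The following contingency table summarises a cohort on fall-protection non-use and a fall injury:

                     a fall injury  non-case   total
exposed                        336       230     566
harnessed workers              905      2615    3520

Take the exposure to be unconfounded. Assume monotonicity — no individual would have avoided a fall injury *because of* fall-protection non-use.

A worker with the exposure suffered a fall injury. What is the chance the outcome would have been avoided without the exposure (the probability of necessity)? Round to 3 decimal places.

p₁ = P(outcome | exposed) = 336/566 = 0.59364
p₀ = P(outcome | unexposed) = 905/3520 = 0.2571
Under exogeneity and monotonicity, PN = (p₁ − p₀) / p₁.
PN = (0.59364 − 0.2571) / 0.59364 = 0.33654 / 0.59364 ≈ 0.5669

PN ≈ 0.567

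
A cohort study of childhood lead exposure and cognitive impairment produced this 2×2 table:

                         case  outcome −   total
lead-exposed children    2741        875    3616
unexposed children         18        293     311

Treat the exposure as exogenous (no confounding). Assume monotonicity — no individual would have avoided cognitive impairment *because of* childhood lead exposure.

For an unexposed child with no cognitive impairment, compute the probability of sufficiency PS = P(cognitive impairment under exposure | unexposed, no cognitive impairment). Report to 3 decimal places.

PS ≈ 0.743

p₁ = P(outcome | exposed) = 2741/3616 = 0.75802
p₀ = P(outcome | unexposed) = 18/311 = 0.057878
Under exogeneity and monotonicity, PS = (p₁ − p₀) / (1 − p₀).
PS = (0.75802 − 0.057878) / (1 − 0.057878) = 0.70014 / 0.94212 ≈ 0.7432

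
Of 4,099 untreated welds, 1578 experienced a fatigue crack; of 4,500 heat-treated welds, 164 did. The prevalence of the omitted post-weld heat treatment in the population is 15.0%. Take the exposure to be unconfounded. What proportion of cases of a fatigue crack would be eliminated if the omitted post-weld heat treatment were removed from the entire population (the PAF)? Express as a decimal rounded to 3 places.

PAF ≈ 0.589

p₁ = P(outcome | exposed) = 1578/4099 = 0.38497
p₀ = P(outcome | unexposed) = 164/4500 = 0.036444
Overall risk P(Y=1) = π·p₁ + (1−π)·p₀ = 0.15×0.38497 + 0.85×0.036444 = 0.088724.
Under exogeneity, PAF = [P(Y=1) − p₀] / P(Y=1).
PAF = (0.088724 − 0.036444) / 0.088724 ≈ 0.5892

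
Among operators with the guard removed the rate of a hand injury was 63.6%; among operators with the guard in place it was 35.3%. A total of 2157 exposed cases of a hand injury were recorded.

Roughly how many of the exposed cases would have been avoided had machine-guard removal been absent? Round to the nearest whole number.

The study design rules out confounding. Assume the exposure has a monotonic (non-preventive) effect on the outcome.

about 960 cases

p₁ = 0.636, p₀ = 0.353.
PN = (p₁ − p₀)/p₁ = (0.636 − 0.353) / 0.636 ≈ 0.44497.
Attributable cases ≈ PN × (exposed cases) = 0.44497 × 2157 ≈ 959.80.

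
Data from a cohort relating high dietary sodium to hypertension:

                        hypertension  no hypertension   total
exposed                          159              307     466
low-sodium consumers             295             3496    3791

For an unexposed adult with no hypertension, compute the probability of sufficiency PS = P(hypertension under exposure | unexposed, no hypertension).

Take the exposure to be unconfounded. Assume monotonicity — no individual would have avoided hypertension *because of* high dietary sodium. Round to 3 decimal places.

p₁ = P(outcome | exposed) = 159/466 = 0.3412
p₀ = P(outcome | unexposed) = 295/3791 = 0.077816
Under exogeneity and monotonicity, PS = (p₁ − p₀)/(1 − p₀).
PS = (0.3412 − 0.077816) / 0.92218 ≈ 0.2856

PS ≈ 0.286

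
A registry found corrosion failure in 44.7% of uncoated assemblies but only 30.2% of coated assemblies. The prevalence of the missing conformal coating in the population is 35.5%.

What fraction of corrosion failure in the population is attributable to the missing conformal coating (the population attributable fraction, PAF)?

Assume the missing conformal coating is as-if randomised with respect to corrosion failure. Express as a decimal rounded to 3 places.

PAF ≈ 0.146

p₁ = 0.447, p₀ = 0.302.
Overall risk P(Y=1) = π·p₁ + (1−π)·p₀ = 0.355×0.447 + 0.645×0.302 = 0.35347.
Under exogeneity, PAF = [P(Y=1) − p₀] / P(Y=1).
PAF = (0.35347 − 0.302) / 0.35347 ≈ 0.1456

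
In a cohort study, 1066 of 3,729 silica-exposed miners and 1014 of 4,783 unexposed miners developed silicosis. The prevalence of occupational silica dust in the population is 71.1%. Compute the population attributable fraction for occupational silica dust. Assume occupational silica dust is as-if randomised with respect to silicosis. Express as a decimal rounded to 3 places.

p₁ = P(outcome | exposed) = 1066/3729 = 0.28587
p₀ = P(outcome | unexposed) = 1014/4783 = 0.212
Overall risk P(Y=1) = π·p₁ + (1−π)·p₀ = 0.711×0.28587 + 0.289×0.212 = 0.26452.
Under exogeneity, PAF = [P(Y=1) − p₀] / P(Y=1).
PAF = (0.26452 − 0.212) / 0.26452 ≈ 0.1985

PAF ≈ 0.199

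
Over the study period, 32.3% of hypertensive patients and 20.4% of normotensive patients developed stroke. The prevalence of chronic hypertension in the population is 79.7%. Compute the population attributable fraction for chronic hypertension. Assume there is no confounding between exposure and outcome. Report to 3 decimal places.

PAF ≈ 0.317

p₁ = 0.323, p₀ = 0.204.
Overall risk P(Y=1) = π·p₁ + (1−π)·p₀ = 0.797×0.323 + 0.203×0.204 = 0.29884.
Under exogeneity, PAF = [P(Y=1) − p₀] / P(Y=1).
PAF = (0.29884 − 0.204) / 0.29884 ≈ 0.3174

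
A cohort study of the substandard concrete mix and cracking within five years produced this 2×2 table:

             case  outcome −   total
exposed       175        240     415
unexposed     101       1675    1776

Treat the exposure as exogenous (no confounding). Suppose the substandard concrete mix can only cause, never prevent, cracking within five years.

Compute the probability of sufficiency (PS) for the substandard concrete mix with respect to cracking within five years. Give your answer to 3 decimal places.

p₁ = P(outcome | exposed) = 175/415 = 0.42169
p₀ = P(outcome | unexposed) = 101/1776 = 0.056869
Under exogeneity and monotonicity, PS = (p₁ − p₀) / (1 − p₀).
PS = (0.42169 − 0.056869) / (1 − 0.056869) = 0.36482 / 0.94313 ≈ 0.3868

PS ≈ 0.387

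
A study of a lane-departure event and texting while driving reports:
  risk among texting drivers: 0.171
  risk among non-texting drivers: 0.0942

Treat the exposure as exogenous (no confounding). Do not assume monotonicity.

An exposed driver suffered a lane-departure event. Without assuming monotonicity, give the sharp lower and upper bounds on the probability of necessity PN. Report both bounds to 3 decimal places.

Let p₁ = 0.171, p₀ = 0.0942.
Under exogeneity alone the bounds on PN are max{0,(p₁−p₀)/p₁} ≤ PN ≤ min{1,(1−p₀)/p₁}.
  lower = (p₁ − p₀)/p₁ = 0.0768 / 0.171 ≈ 0.4491
  upper = min{1, (1 − p₀)/p₁} = 0.9058 / 0.171 ≈ 5.2971 → capped at 1

0.449 ≤ PN ≤ 1.000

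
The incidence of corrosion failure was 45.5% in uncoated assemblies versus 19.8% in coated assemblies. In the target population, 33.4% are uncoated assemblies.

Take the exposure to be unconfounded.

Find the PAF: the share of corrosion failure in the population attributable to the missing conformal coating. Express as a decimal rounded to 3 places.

p₁ = 0.455, p₀ = 0.198.
Overall risk P(Y=1) = π·p₁ + (1−π)·p₀ = 0.334×0.455 + 0.666×0.198 = 0.28384.
Under exogeneity, PAF = [P(Y=1) − p₀] / P(Y=1).
PAF = (0.28384 − 0.198) / 0.28384 ≈ 0.3024

PAF ≈ 0.302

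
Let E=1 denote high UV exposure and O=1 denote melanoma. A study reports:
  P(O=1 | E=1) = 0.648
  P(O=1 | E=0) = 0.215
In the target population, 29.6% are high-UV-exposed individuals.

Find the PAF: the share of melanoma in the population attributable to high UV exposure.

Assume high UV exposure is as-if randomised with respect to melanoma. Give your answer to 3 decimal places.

Let p₁ = 0.648, p₀ = 0.215.
Overall risk P(Y=1) = π·p₁ + (1−π)·p₀ = 0.296×0.648 + 0.704×0.215 = 0.34317.
Under exogeneity, PAF = [P(Y=1) − p₀] / P(Y=1).
PAF = (0.34317 − 0.215) / 0.34317 ≈ 0.3735

PAF ≈ 0.373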